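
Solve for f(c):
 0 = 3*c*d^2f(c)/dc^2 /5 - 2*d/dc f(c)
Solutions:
 f(c) = C1 + C2*c^(13/3)


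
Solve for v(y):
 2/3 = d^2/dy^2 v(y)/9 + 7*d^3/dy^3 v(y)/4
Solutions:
 v(y) = C1 + C2*y + C3*exp(-4*y/63) + 3*y^2


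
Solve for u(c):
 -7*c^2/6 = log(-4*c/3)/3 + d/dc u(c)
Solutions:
 u(c) = C1 - 7*c^3/18 - c*log(-c)/3 + c*(-log(2) + 1/3 + log(6)/3)


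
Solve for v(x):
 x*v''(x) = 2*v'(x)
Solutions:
 v(x) = C1 + C2*x^3


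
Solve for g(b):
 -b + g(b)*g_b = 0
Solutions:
 g(b) = -sqrt(C1 + b^2)
 g(b) = sqrt(C1 + b^2)


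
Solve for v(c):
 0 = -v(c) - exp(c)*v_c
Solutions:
 v(c) = C1*exp(exp(-c))


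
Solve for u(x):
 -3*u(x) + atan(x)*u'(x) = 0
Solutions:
 u(x) = C1*exp(3*Integral(1/atan(x), x))


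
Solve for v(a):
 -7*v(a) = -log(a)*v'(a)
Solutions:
 v(a) = C1*exp(7*li(a))


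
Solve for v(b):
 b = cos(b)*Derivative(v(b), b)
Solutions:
 v(b) = C1 + Integral(b/cos(b), b)


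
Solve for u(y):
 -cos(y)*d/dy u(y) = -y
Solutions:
 u(y) = C1 + Integral(y/cos(y), y)


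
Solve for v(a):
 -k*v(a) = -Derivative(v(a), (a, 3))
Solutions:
 v(a) = C1*exp(a*k^(1/3)) + C2*exp(a*k^(1/3)*(-1 + sqrt(3)*I)/2) + C3*exp(-a*k^(1/3)*(1 + sqrt(3)*I)/2)


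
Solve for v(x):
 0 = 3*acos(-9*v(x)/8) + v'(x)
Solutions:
 Integral(1/acos(-9*_y/8), (_y, v(x))) = C1 - 3*x


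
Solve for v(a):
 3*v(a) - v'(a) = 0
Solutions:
 v(a) = C1*exp(3*a)


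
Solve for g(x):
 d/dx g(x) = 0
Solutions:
 g(x) = C1


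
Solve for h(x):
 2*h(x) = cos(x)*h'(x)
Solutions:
 h(x) = C1*(sin(x) + 1)/(sin(x) - 1)


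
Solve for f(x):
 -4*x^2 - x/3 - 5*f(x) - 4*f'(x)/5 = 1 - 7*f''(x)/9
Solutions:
 f(x) = C1*exp(3*x*(6 - sqrt(911))/35) + C2*exp(3*x*(6 + sqrt(911))/35) - 4*x^2/5 + 71*x/375 - 13477/28125


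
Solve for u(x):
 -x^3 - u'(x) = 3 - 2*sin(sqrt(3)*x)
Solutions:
 u(x) = C1 - x^4/4 - 3*x - 2*sqrt(3)*cos(sqrt(3)*x)/3


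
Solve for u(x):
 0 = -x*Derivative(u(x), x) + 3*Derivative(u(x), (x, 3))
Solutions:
 u(x) = C1 + Integral(C2*airyai(3^(2/3)*x/3) + C3*airybi(3^(2/3)*x/3), x)


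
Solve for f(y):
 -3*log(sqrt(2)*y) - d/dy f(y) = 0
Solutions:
 f(y) = C1 - 3*y*log(y) - 3*y*log(2)/2 + 3*y


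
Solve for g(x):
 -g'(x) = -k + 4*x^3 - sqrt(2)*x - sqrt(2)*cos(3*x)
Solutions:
 g(x) = C1 + k*x - x^4 + sqrt(2)*x^2/2 + sqrt(2)*sin(3*x)/3


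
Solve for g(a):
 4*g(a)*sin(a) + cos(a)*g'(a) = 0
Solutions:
 g(a) = C1*cos(a)^4


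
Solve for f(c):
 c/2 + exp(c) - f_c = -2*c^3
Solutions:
 f(c) = C1 + c^4/2 + c^2/4 + exp(c)


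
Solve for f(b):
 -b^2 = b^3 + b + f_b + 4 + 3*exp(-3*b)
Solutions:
 f(b) = C1 - b^4/4 - b^3/3 - b^2/2 - 4*b + exp(-3*b)


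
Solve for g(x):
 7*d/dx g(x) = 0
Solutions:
 g(x) = C1


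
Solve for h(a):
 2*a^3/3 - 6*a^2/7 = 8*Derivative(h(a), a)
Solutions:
 h(a) = C1 + a^4/48 - a^3/28


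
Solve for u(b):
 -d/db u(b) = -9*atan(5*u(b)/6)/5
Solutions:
 Integral(1/atan(5*_y/6), (_y, u(b))) = C1 + 9*b/5


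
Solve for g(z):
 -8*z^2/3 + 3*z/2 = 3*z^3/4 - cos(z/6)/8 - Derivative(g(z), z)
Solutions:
 g(z) = C1 + 3*z^4/16 + 8*z^3/9 - 3*z^2/4 - 3*sin(z/6)/4


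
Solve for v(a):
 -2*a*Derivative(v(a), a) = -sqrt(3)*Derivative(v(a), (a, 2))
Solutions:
 v(a) = C1 + C2*erfi(3^(3/4)*a/3)


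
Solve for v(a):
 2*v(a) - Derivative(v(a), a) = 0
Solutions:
 v(a) = C1*exp(2*a)


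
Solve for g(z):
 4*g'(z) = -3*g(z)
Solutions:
 g(z) = C1*exp(-3*z/4)


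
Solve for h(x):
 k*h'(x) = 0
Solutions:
 h(x) = C1


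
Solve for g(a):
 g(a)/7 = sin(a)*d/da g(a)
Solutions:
 g(a) = C1*(cos(a) - 1)^(1/14)/(cos(a) + 1)^(1/14)


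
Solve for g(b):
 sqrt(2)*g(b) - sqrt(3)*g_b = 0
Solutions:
 g(b) = C1*exp(sqrt(6)*b/3)


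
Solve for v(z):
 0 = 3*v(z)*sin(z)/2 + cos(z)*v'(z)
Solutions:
 v(z) = C1*cos(z)^(3/2)


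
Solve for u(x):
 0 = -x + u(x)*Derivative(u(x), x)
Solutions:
 u(x) = -sqrt(C1 + x^2)
 u(x) = sqrt(C1 + x^2)


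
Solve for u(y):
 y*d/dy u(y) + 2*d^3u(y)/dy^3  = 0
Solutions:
 u(y) = C1 + Integral(C2*airyai(-2^(2/3)*y/2) + C3*airybi(-2^(2/3)*y/2), y)


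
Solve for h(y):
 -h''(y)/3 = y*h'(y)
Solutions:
 h(y) = C1 + C2*erf(sqrt(6)*y/2)


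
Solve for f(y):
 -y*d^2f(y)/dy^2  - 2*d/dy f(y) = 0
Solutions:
 f(y) = C1 + C2/y


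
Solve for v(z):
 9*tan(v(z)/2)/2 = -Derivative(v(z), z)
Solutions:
 v(z) = -2*asin(C1*exp(-9*z/4)) + 2*pi
 v(z) = 2*asin(C1*exp(-9*z/4))


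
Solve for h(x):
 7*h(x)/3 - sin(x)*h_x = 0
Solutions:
 h(x) = C1*(cos(x) - 1)^(7/6)/(cos(x) + 1)^(7/6)


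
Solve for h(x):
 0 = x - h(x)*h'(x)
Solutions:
 h(x) = -sqrt(C1 + x^2)
 h(x) = sqrt(C1 + x^2)


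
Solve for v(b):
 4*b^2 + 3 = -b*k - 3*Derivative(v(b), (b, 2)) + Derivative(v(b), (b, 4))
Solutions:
 v(b) = C1 + C2*b + C3*exp(-sqrt(3)*b) + C4*exp(sqrt(3)*b) - b^4/9 - b^3*k/18 - 17*b^2/18


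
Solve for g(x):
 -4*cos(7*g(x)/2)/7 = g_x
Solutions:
 g(x) = -2*asin((C1 + exp(4*x))/(C1 - exp(4*x)))/7 + 2*pi/7
 g(x) = 2*asin((C1 + exp(4*x))/(C1 - exp(4*x)))/7


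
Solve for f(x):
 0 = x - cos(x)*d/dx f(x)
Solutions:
 f(x) = C1 + Integral(x/cos(x), x)


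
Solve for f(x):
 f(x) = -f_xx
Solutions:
 f(x) = C1*sin(x) + C2*cos(x)


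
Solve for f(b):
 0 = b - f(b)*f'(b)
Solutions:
 f(b) = -sqrt(C1 + b^2)
 f(b) = sqrt(C1 + b^2)


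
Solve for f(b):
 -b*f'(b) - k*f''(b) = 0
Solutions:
 f(b) = C1 + C2*sqrt(k)*erf(sqrt(2)*b*sqrt(1/k)/2)


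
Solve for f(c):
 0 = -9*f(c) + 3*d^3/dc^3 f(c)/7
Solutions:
 f(c) = C3*exp(21^(1/3)*c) + (C1*sin(3^(5/6)*7^(1/3)*c/2) + C2*cos(3^(5/6)*7^(1/3)*c/2))*exp(-21^(1/3)*c/2)


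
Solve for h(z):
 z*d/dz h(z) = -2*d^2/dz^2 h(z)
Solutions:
 h(z) = C1 + C2*erf(z/2)


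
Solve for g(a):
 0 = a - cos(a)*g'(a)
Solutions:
 g(a) = C1 + Integral(a/cos(a), a)


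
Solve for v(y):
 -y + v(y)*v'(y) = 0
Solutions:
 v(y) = -sqrt(C1 + y^2)
 v(y) = sqrt(C1 + y^2)


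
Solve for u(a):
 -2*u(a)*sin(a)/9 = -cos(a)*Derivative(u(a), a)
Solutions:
 u(a) = C1/cos(a)^(2/9)


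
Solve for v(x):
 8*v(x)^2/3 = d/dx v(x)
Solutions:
 v(x) = -3/(C1 + 8*x)


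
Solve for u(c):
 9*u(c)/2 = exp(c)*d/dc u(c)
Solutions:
 u(c) = C1*exp(-9*exp(-c)/2)


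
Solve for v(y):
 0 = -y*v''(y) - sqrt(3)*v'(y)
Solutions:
 v(y) = C1 + C2*y^(1 - sqrt(3))


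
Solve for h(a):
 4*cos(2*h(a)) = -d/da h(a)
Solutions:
 h(a) = -asin((C1 + exp(16*a))/(C1 - exp(16*a)))/2 + pi/2
 h(a) = asin((C1 + exp(16*a))/(C1 - exp(16*a)))/2


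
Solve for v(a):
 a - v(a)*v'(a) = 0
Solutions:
 v(a) = -sqrt(C1 + a^2)
 v(a) = sqrt(C1 + a^2)


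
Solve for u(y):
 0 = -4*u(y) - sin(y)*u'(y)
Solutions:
 u(y) = C1*(cos(y)^2 + 2*cos(y) + 1)/(cos(y)^2 - 2*cos(y) + 1)


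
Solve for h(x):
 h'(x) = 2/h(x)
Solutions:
 h(x) = -sqrt(C1 + 4*x)
 h(x) = sqrt(C1 + 4*x)


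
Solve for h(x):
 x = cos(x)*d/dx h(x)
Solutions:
 h(x) = C1 + Integral(x/cos(x), x)


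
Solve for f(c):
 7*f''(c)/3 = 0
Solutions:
 f(c) = C1 + C2*c


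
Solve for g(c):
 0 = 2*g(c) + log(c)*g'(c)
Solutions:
 g(c) = C1*exp(-2*li(c))


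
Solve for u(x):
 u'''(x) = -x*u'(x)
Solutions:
 u(x) = C1 + Integral(C2*airyai(-x) + C3*airybi(-x), x)


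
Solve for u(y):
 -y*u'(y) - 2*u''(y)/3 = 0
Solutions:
 u(y) = C1 + C2*erf(sqrt(3)*y/2)


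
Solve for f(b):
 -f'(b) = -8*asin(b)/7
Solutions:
 f(b) = C1 + 8*b*asin(b)/7 + 8*sqrt(1 - b^2)/7


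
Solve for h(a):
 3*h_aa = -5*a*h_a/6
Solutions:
 h(a) = C1 + C2*erf(sqrt(5)*a/6)


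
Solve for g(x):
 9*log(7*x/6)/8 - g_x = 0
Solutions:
 g(x) = C1 + 9*x*log(x)/8 - 9*x*log(6)/8 - 9*x/8 + 9*x*log(7)/8


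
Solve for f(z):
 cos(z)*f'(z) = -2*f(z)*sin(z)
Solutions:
 f(z) = C1*cos(z)^2


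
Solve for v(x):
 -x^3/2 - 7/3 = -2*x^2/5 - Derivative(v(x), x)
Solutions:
 v(x) = C1 + x^4/8 - 2*x^3/15 + 7*x/3


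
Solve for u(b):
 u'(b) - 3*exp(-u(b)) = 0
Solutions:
 u(b) = log(C1 + 3*b)


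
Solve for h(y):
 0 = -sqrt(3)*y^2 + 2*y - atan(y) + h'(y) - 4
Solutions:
 h(y) = C1 + sqrt(3)*y^3/3 - y^2 + y*atan(y) + 4*y - log(y^2 + 1)/2


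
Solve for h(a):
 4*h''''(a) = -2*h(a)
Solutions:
 h(a) = (C1*sin(2^(1/4)*a/2) + C2*cos(2^(1/4)*a/2))*exp(-2^(1/4)*a/2) + (C3*sin(2^(1/4)*a/2) + C4*cos(2^(1/4)*a/2))*exp(2^(1/4)*a/2)


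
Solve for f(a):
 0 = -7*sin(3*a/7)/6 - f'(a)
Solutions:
 f(a) = C1 + 49*cos(3*a/7)/18


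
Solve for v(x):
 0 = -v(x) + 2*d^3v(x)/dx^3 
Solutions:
 v(x) = C3*exp(2^(2/3)*x/2) + (C1*sin(2^(2/3)*sqrt(3)*x/4) + C2*cos(2^(2/3)*sqrt(3)*x/4))*exp(-2^(2/3)*x/4)


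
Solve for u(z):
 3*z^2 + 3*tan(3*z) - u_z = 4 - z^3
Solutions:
 u(z) = C1 + z^4/4 + z^3 - 4*z - log(cos(3*z))


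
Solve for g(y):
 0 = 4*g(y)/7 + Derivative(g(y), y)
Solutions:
 g(y) = C1*exp(-4*y/7)


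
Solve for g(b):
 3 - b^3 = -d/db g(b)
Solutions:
 g(b) = C1 + b^4/4 - 3*b


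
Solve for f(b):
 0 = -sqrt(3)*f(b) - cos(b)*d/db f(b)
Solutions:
 f(b) = C1*(sin(b) - 1)^(sqrt(3)/2)/(sin(b) + 1)^(sqrt(3)/2)


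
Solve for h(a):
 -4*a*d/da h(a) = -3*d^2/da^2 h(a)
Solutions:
 h(a) = C1 + C2*erfi(sqrt(6)*a/3)


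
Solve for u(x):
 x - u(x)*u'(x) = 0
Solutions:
 u(x) = -sqrt(C1 + x^2)
 u(x) = sqrt(C1 + x^2)


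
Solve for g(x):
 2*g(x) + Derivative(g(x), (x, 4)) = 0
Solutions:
 g(x) = (C1*sin(2^(3/4)*x/2) + C2*cos(2^(3/4)*x/2))*exp(-2^(3/4)*x/2) + (C3*sin(2^(3/4)*x/2) + C4*cos(2^(3/4)*x/2))*exp(2^(3/4)*x/2)


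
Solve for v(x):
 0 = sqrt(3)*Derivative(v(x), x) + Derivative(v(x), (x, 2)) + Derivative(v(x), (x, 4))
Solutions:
 v(x) = C1 + C2*exp(2^(1/3)*sqrt(3)*x*(-2/(9 + sqrt(85))^(1/3) + 2^(1/3)*(9 + sqrt(85))^(1/3))/12)*sin(2^(1/3)*x*(2/(9 + sqrt(85))^(1/3) + 2^(1/3)*(9 + sqrt(85))^(1/3))/4) + C3*exp(2^(1/3)*sqrt(3)*x*(-2/(9 + sqrt(85))^(1/3) + 2^(1/3)*(9 + sqrt(85))^(1/3))/12)*cos(2^(1/3)*x*(2/(9 + sqrt(85))^(1/3) + 2^(1/3)*(9 + sqrt(85))^(1/3))/4) + C4*exp(-2^(1/3)*sqrt(3)*x*(-2/(9 + sqrt(85))^(1/3) + 2^(1/3)*(9 + sqrt(85))^(1/3))/6)


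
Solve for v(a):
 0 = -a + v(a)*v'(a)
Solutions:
 v(a) = -sqrt(C1 + a^2)
 v(a) = sqrt(C1 + a^2)


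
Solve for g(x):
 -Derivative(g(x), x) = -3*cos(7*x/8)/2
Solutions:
 g(x) = C1 + 12*sin(7*x/8)/7


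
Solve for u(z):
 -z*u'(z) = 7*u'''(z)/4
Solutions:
 u(z) = C1 + Integral(C2*airyai(-14^(2/3)*z/7) + C3*airybi(-14^(2/3)*z/7), z)


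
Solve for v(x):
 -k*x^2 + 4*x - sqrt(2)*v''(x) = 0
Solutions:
 v(x) = C1 + C2*x - sqrt(2)*k*x^4/24 + sqrt(2)*x^3/3


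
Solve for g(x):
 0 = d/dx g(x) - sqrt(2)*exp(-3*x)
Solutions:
 g(x) = C1 - sqrt(2)*exp(-3*x)/3


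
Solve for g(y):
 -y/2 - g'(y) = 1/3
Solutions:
 g(y) = C1 - y^2/4 - y/3


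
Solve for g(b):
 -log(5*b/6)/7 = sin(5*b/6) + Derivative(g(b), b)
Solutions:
 g(b) = C1 - b*log(b)/7 - b*log(5)/7 + b/7 + b*log(6)/7 + 6*cos(5*b/6)/5


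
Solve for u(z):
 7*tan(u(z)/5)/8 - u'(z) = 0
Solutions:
 u(z) = -5*asin(C1*exp(7*z/40)) + 5*pi
 u(z) = 5*asin(C1*exp(7*z/40))


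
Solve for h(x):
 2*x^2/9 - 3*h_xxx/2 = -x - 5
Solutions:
 h(x) = C1 + C2*x + C3*x^2 + x^5/405 + x^4/36 + 5*x^3/9


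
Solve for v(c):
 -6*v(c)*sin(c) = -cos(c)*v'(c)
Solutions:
 v(c) = C1/cos(c)^6


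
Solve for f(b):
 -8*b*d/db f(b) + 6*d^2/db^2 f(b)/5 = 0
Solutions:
 f(b) = C1 + C2*erfi(sqrt(30)*b/3)


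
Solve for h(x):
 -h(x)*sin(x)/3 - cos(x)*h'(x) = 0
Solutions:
 h(x) = C1*cos(x)^(1/3)


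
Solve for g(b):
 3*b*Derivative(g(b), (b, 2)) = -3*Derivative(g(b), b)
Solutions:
 g(b) = C1 + C2*log(b)


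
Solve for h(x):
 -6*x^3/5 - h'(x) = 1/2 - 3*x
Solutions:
 h(x) = C1 - 3*x^4/10 + 3*x^2/2 - x/2


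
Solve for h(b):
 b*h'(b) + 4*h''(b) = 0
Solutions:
 h(b) = C1 + C2*erf(sqrt(2)*b/4)


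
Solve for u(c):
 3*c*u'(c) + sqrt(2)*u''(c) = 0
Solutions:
 u(c) = C1 + C2*erf(2^(1/4)*sqrt(3)*c/2)


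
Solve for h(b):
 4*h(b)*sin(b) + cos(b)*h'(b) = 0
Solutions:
 h(b) = C1*cos(b)^4


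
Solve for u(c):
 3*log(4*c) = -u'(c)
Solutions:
 u(c) = C1 - 3*c*log(c) - c*log(64) + 3*c


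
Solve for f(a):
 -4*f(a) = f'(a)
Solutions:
 f(a) = C1*exp(-4*a)


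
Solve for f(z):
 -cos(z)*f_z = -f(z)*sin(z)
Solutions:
 f(z) = C1/cos(z)


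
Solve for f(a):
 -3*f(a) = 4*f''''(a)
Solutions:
 f(a) = (C1*sin(3^(1/4)*a/2) + C2*cos(3^(1/4)*a/2))*exp(-3^(1/4)*a/2) + (C3*sin(3^(1/4)*a/2) + C4*cos(3^(1/4)*a/2))*exp(3^(1/4)*a/2)


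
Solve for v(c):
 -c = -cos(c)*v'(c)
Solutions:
 v(c) = C1 + Integral(c/cos(c), c)


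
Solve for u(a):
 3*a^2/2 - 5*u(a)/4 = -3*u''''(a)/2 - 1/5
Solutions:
 u(a) = C1*exp(-5^(1/4)*6^(3/4)*a/6) + C2*exp(5^(1/4)*6^(3/4)*a/6) + C3*sin(5^(1/4)*6^(3/4)*a/6) + C4*cos(5^(1/4)*6^(3/4)*a/6) + 6*a^2/5 + 4/25


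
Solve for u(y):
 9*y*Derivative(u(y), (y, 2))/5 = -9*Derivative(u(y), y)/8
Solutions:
 u(y) = C1 + C2*y^(3/8)


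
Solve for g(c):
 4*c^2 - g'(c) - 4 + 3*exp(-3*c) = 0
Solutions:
 g(c) = C1 + 4*c^3/3 - 4*c - exp(-3*c)


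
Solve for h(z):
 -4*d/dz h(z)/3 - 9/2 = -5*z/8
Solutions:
 h(z) = C1 + 15*z^2/64 - 27*z/8


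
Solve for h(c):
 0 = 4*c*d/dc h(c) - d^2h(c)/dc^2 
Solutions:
 h(c) = C1 + C2*erfi(sqrt(2)*c)


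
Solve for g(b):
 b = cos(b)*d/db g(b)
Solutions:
 g(b) = C1 + Integral(b/cos(b), b)


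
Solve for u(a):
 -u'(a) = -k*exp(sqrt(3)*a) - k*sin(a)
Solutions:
 u(a) = C1 + sqrt(3)*k*exp(sqrt(3)*a)/3 - k*cos(a)


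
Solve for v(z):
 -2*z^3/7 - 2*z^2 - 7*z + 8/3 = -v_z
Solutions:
 v(z) = C1 + z^4/14 + 2*z^3/3 + 7*z^2/2 - 8*z/3


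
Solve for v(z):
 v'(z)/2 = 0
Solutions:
 v(z) = C1


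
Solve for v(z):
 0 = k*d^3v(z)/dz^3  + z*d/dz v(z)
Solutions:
 v(z) = C1 + Integral(C2*airyai(z*(-1/k)^(1/3)) + C3*airybi(z*(-1/k)^(1/3)), z)


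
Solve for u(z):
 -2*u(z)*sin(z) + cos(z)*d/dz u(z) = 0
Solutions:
 u(z) = C1/cos(z)^2


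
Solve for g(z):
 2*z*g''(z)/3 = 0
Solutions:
 g(z) = C1 + C2*z


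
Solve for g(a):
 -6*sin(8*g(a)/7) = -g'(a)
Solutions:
 -6*a + 7*log(cos(8*g(a)/7) - 1)/16 - 7*log(cos(8*g(a)/7) + 1)/16 = C1


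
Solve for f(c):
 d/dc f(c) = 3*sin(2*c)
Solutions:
 f(c) = C1 - 3*cos(2*c)/2


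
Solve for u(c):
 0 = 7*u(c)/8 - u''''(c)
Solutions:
 u(c) = C1*exp(-14^(1/4)*c/2) + C2*exp(14^(1/4)*c/2) + C3*sin(14^(1/4)*c/2) + C4*cos(14^(1/4)*c/2)


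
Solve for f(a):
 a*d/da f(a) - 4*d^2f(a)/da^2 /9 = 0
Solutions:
 f(a) = C1 + C2*erfi(3*sqrt(2)*a/4)


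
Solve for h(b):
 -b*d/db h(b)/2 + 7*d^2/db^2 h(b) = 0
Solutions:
 h(b) = C1 + C2*erfi(sqrt(7)*b/14)


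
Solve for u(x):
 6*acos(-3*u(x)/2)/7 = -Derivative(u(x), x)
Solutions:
 Integral(1/acos(-3*_y/2), (_y, u(x))) = C1 - 6*x/7


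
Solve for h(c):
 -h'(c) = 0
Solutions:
 h(c) = C1


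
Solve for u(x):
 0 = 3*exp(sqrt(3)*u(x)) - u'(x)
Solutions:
 u(x) = sqrt(3)*(2*log(-1/(C1 + 3*x)) - log(3))/6


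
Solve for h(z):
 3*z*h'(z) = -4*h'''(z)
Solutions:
 h(z) = C1 + Integral(C2*airyai(-6^(1/3)*z/2) + C3*airybi(-6^(1/3)*z/2), z)


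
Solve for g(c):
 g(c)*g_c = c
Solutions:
 g(c) = -sqrt(C1 + c^2)
 g(c) = sqrt(C1 + c^2)


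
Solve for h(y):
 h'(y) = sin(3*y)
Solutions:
 h(y) = C1 - cos(3*y)/3


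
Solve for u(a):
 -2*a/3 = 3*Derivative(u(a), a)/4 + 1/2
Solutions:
 u(a) = C1 - 4*a^2/9 - 2*a/3


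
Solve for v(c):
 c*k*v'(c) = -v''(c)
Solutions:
 v(c) = Piecewise((-sqrt(2)*sqrt(pi)*C1*erf(sqrt(2)*c*sqrt(k)/2)/(2*sqrt(k)) - C2, (k > 0) | (k < 0)), (-C1*c - C2, True))


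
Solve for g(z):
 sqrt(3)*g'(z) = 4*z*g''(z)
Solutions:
 g(z) = C1 + C2*z^(sqrt(3)/4 + 1)


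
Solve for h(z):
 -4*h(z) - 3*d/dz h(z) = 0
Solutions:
 h(z) = C1*exp(-4*z/3)


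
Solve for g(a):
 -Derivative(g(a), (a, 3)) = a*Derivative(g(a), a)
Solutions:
 g(a) = C1 + Integral(C2*airyai(-a) + C3*airybi(-a), a)


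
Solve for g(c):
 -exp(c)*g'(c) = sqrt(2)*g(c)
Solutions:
 g(c) = C1*exp(sqrt(2)*exp(-c))


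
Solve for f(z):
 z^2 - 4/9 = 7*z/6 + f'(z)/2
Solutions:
 f(z) = C1 + 2*z^3/3 - 7*z^2/6 - 8*z/9


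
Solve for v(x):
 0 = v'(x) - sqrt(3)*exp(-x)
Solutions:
 v(x) = C1 - sqrt(3)*exp(-x)


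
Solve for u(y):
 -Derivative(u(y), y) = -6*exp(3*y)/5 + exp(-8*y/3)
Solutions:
 u(y) = C1 + 2*exp(3*y)/5 + 3*exp(-8*y/3)/8


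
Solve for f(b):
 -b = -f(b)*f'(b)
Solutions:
 f(b) = -sqrt(C1 + b^2)
 f(b) = sqrt(C1 + b^2)


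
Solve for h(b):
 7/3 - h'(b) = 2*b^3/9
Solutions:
 h(b) = C1 - b^4/18 + 7*b/3


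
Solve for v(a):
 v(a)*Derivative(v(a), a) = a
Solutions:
 v(a) = -sqrt(C1 + a^2)
 v(a) = sqrt(C1 + a^2)


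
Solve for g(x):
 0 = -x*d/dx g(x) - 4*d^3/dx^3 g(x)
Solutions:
 g(x) = C1 + Integral(C2*airyai(-2^(1/3)*x/2) + C3*airybi(-2^(1/3)*x/2), x)


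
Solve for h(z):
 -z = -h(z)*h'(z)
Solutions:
 h(z) = -sqrt(C1 + z^2)
 h(z) = sqrt(C1 + z^2)


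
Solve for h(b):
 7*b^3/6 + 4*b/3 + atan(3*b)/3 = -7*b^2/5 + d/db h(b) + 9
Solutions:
 h(b) = C1 + 7*b^4/24 + 7*b^3/15 + 2*b^2/3 + b*atan(3*b)/3 - 9*b - log(9*b^2 + 1)/18


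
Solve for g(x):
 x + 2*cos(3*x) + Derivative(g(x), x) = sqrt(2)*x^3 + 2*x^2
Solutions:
 g(x) = C1 + sqrt(2)*x^4/4 + 2*x^3/3 - x^2/2 - 2*sin(3*x)/3


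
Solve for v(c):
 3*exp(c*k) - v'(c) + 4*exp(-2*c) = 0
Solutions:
 v(c) = C1 - 2*exp(-2*c) + 3*exp(c*k)/k


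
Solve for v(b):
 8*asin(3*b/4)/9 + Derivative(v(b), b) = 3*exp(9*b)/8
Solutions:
 v(b) = C1 - 8*b*asin(3*b/4)/9 - 8*sqrt(16 - 9*b^2)/27 + exp(9*b)/24


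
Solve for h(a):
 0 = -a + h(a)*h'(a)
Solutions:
 h(a) = -sqrt(C1 + a^2)
 h(a) = sqrt(C1 + a^2)


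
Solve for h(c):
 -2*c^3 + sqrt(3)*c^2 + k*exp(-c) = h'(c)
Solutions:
 h(c) = C1 - c^4/2 + sqrt(3)*c^3/3 - k*exp(-c)


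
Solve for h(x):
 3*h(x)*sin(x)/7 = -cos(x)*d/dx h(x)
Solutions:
 h(x) = C1*cos(x)^(3/7)


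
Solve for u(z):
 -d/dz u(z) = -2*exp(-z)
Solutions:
 u(z) = C1 - 2*exp(-z)


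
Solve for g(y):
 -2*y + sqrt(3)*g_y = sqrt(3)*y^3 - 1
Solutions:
 g(y) = C1 + y^4/4 + sqrt(3)*y^2/3 - sqrt(3)*y/3


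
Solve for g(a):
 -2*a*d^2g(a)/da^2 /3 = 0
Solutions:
 g(a) = C1 + C2*a


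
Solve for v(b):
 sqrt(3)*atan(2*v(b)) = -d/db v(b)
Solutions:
 Integral(1/atan(2*_y), (_y, v(b))) = C1 - sqrt(3)*b


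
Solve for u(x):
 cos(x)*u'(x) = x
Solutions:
 u(x) = C1 + Integral(x/cos(x), x)


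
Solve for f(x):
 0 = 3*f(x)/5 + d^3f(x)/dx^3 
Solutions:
 f(x) = C3*exp(-3^(1/3)*5^(2/3)*x/5) + (C1*sin(3^(5/6)*5^(2/3)*x/10) + C2*cos(3^(5/6)*5^(2/3)*x/10))*exp(3^(1/3)*5^(2/3)*x/10)


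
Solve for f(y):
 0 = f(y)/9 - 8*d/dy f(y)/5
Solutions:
 f(y) = C1*exp(5*y/72)


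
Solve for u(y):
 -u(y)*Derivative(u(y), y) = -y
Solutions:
 u(y) = -sqrt(C1 + y^2)
 u(y) = sqrt(C1 + y^2)


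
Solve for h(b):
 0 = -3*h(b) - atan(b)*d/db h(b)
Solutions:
 h(b) = C1*exp(-3*Integral(1/atan(b), b))


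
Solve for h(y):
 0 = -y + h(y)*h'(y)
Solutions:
 h(y) = -sqrt(C1 + y^2)
 h(y) = sqrt(C1 + y^2)


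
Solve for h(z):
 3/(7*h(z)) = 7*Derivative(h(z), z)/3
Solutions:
 h(z) = -sqrt(C1 + 18*z)/7
 h(z) = sqrt(C1 + 18*z)/7


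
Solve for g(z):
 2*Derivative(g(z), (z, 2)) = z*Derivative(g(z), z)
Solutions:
 g(z) = C1 + C2*erfi(z/2)


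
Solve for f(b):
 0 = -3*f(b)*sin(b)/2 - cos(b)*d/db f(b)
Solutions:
 f(b) = C1*cos(b)^(3/2)


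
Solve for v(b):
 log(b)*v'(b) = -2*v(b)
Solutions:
 v(b) = C1*exp(-2*li(b))


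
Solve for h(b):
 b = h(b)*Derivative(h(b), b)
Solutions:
 h(b) = -sqrt(C1 + b^2)
 h(b) = sqrt(C1 + b^2)


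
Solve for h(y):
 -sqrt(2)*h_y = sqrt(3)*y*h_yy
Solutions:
 h(y) = C1 + C2*y^(1 - sqrt(6)/3)


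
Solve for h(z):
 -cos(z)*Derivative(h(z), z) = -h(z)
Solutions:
 h(z) = C1*sqrt(sin(z) + 1)/sqrt(sin(z) - 1)


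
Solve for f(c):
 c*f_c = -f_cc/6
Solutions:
 f(c) = C1 + C2*erf(sqrt(3)*c)


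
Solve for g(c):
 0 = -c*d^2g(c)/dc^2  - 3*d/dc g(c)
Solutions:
 g(c) = C1 + C2/c^2


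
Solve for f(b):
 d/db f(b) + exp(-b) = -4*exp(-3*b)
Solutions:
 f(b) = C1 + exp(-b) + 4*exp(-3*b)/3


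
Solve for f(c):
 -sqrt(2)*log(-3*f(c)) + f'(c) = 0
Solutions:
 -sqrt(2)*Integral(1/(log(-_y) + log(3)), (_y, f(c)))/2 = C1 - c


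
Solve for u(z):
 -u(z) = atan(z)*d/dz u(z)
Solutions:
 u(z) = C1*exp(-Integral(1/atan(z), z))


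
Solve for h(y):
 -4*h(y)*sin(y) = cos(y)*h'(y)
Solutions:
 h(y) = C1*cos(y)^4


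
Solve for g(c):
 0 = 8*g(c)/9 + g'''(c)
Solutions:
 g(c) = C3*exp(-2*3^(1/3)*c/3) + (C1*sin(3^(5/6)*c/3) + C2*cos(3^(5/6)*c/3))*exp(3^(1/3)*c/3)


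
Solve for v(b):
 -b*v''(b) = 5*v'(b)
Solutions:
 v(b) = C1 + C2/b^4


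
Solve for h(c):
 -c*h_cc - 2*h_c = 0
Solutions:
 h(c) = C1 + C2/c


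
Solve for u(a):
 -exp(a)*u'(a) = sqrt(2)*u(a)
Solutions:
 u(a) = C1*exp(sqrt(2)*exp(-a))


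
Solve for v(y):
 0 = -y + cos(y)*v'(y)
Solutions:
 v(y) = C1 + Integral(y/cos(y), y)


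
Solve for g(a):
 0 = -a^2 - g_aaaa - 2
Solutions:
 g(a) = C1 + C2*a + C3*a^2 + C4*a^3 - a^6/360 - a^4/12


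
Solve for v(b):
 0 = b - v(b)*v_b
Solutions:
 v(b) = -sqrt(C1 + b^2)
 v(b) = sqrt(C1 + b^2)


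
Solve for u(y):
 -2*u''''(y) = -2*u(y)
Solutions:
 u(y) = C1*exp(-y) + C2*exp(y) + C3*sin(y) + C4*cos(y)


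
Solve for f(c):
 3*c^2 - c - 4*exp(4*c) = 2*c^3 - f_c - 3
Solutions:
 f(c) = C1 + c^4/2 - c^3 + c^2/2 - 3*c + exp(4*c)


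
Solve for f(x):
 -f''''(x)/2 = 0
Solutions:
 f(x) = C1 + C2*x + C3*x^2 + C4*x^3


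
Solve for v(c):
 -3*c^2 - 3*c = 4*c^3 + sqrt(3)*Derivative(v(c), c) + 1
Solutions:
 v(c) = C1 - sqrt(3)*c^4/3 - sqrt(3)*c^3/3 - sqrt(3)*c^2/2 - sqrt(3)*c/3


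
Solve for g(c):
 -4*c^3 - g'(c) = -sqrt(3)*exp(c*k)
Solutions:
 g(c) = C1 - c^4 + sqrt(3)*exp(c*k)/k


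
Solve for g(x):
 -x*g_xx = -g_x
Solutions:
 g(x) = C1 + C2*x^2


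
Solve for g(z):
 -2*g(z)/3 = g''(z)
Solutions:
 g(z) = C1*sin(sqrt(6)*z/3) + C2*cos(sqrt(6)*z/3)


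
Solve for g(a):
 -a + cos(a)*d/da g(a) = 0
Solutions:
 g(a) = C1 + Integral(a/cos(a), a)


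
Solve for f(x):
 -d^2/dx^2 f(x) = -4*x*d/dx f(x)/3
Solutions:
 f(x) = C1 + C2*erfi(sqrt(6)*x/3)


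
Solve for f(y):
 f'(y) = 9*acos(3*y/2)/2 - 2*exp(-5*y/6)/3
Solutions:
 f(y) = C1 + 9*y*acos(3*y/2)/2 - 3*sqrt(4 - 9*y^2)/2 + 4*exp(-5*y/6)/5


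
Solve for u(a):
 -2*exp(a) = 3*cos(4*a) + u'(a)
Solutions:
 u(a) = C1 - 2*exp(a) - 3*sin(4*a)/4


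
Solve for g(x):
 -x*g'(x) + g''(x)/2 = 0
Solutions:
 g(x) = C1 + C2*erfi(x)


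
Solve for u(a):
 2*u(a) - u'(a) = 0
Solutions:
 u(a) = C1*exp(2*a)


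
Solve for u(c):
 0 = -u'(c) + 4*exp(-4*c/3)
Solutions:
 u(c) = C1 - 3*exp(-4*c/3)


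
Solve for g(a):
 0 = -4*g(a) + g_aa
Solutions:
 g(a) = C1*exp(-2*a) + C2*exp(2*a)


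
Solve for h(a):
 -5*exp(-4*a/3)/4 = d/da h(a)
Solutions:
 h(a) = C1 + 15*exp(-4*a/3)/16


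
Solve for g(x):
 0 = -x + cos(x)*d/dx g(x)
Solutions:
 g(x) = C1 + Integral(x/cos(x), x)


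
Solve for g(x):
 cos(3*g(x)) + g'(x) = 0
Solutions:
 g(x) = -asin((C1 + exp(6*x))/(C1 - exp(6*x)))/3 + pi/3
 g(x) = asin((C1 + exp(6*x))/(C1 - exp(6*x)))/3


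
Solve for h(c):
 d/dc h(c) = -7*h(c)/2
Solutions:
 h(c) = C1*exp(-7*c/2)


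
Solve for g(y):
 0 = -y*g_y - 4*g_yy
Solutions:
 g(y) = C1 + C2*erf(sqrt(2)*y/4)


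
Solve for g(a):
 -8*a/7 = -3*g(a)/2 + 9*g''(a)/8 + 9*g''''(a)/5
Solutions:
 g(a) = C1*exp(-sqrt(3)*a*sqrt(-15 + sqrt(2145))/12) + C2*exp(sqrt(3)*a*sqrt(-15 + sqrt(2145))/12) + C3*sin(sqrt(3)*a*sqrt(15 + sqrt(2145))/12) + C4*cos(sqrt(3)*a*sqrt(15 + sqrt(2145))/12) + 16*a/21


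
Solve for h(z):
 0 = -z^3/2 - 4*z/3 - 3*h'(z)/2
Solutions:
 h(z) = C1 - z^4/12 - 4*z^2/9


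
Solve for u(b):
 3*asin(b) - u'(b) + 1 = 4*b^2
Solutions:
 u(b) = C1 - 4*b^3/3 + 3*b*asin(b) + b + 3*sqrt(1 - b^2)


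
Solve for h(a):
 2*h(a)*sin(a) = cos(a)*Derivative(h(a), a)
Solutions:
 h(a) = C1/cos(a)^2


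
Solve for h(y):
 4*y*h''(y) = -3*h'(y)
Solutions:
 h(y) = C1 + C2*y^(1/4)


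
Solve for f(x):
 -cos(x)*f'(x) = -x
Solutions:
 f(x) = C1 + Integral(x/cos(x), x)


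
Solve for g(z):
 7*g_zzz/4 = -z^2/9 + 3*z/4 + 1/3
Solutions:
 g(z) = C1 + C2*z + C3*z^2 - z^5/945 + z^4/56 + 2*z^3/63


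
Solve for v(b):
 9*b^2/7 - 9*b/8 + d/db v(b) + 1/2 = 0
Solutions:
 v(b) = C1 - 3*b^3/7 + 9*b^2/16 - b/2


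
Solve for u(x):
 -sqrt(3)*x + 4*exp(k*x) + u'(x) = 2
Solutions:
 u(x) = C1 + sqrt(3)*x^2/2 + 2*x - 4*exp(k*x)/k


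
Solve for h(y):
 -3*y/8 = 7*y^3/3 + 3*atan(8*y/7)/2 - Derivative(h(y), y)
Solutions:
 h(y) = C1 + 7*y^4/12 + 3*y^2/16 + 3*y*atan(8*y/7)/2 - 21*log(64*y^2 + 49)/32


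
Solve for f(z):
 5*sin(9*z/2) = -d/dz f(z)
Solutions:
 f(z) = C1 + 10*cos(9*z/2)/9


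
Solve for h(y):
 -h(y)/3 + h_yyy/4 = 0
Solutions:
 h(y) = C3*exp(6^(2/3)*y/3) + (C1*sin(2^(2/3)*3^(1/6)*y/2) + C2*cos(2^(2/3)*3^(1/6)*y/2))*exp(-6^(2/3)*y/6)


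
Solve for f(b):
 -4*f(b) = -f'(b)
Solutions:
 f(b) = C1*exp(4*b)


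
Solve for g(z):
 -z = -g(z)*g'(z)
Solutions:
 g(z) = -sqrt(C1 + z^2)
 g(z) = sqrt(C1 + z^2)


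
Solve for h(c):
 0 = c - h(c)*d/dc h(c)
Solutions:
 h(c) = -sqrt(C1 + c^2)
 h(c) = sqrt(C1 + c^2)


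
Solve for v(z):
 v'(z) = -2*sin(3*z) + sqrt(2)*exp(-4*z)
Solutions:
 v(z) = C1 + 2*cos(3*z)/3 - sqrt(2)*exp(-4*z)/4


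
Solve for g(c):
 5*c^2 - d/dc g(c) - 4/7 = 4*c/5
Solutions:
 g(c) = C1 + 5*c^3/3 - 2*c^2/5 - 4*c/7


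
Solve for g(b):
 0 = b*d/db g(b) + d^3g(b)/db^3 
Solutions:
 g(b) = C1 + Integral(C2*airyai(-b) + C3*airybi(-b), b)


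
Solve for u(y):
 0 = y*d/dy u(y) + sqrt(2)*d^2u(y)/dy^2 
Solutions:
 u(y) = C1 + C2*erf(2^(1/4)*y/2)


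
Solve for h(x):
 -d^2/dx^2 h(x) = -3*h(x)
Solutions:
 h(x) = C1*exp(-sqrt(3)*x) + C2*exp(sqrt(3)*x)


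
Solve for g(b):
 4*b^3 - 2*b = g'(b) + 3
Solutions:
 g(b) = C1 + b^4 - b^2 - 3*b


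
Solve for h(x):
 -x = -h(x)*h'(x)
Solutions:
 h(x) = -sqrt(C1 + x^2)
 h(x) = sqrt(C1 + x^2)


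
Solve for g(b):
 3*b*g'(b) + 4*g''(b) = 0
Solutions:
 g(b) = C1 + C2*erf(sqrt(6)*b/4)


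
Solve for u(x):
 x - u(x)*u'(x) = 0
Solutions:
 u(x) = -sqrt(C1 + x^2)
 u(x) = sqrt(C1 + x^2)


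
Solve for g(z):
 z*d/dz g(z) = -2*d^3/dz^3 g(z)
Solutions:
 g(z) = C1 + Integral(C2*airyai(-2^(2/3)*z/2) + C3*airybi(-2^(2/3)*z/2), z)


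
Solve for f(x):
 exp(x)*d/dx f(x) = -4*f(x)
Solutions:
 f(x) = C1*exp(4*exp(-x))


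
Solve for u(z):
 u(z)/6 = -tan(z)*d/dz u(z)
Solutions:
 u(z) = C1/sin(z)^(1/6)


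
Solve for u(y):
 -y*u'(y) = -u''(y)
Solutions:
 u(y) = C1 + C2*erfi(sqrt(2)*y/2)


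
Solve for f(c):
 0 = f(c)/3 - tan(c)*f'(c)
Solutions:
 f(c) = C1*sin(c)^(1/3)


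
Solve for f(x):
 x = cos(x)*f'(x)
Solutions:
 f(x) = C1 + Integral(x/cos(x), x)


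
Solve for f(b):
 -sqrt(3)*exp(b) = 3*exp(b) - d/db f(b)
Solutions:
 f(b) = C1 + sqrt(3)*exp(b) + 3*exp(b)


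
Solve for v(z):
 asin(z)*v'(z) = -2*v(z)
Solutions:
 v(z) = C1*exp(-2*Integral(1/asin(z), z))


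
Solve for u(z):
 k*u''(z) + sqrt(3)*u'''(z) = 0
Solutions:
 u(z) = C1 + C2*z + C3*exp(-sqrt(3)*k*z/3)


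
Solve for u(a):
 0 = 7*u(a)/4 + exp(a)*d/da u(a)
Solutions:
 u(a) = C1*exp(7*exp(-a)/4)


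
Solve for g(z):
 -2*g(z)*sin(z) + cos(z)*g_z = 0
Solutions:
 g(z) = C1/cos(z)^2


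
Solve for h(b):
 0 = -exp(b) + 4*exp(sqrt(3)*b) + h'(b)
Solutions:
 h(b) = C1 + exp(b) - 4*sqrt(3)*exp(sqrt(3)*b)/3


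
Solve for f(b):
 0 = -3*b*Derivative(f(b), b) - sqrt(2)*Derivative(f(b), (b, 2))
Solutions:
 f(b) = C1 + C2*erf(2^(1/4)*sqrt(3)*b/2)


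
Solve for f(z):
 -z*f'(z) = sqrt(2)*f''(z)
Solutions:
 f(z) = C1 + C2*erf(2^(1/4)*z/2)


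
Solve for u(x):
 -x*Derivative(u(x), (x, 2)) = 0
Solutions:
 u(x) = C1 + C2*x


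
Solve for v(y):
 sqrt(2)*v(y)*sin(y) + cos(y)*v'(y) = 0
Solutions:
 v(y) = C1*cos(y)^(sqrt(2))


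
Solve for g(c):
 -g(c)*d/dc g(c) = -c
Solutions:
 g(c) = -sqrt(C1 + c^2)
 g(c) = sqrt(C1 + c^2)


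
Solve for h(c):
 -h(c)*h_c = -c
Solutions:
 h(c) = -sqrt(C1 + c^2)
 h(c) = sqrt(C1 + c^2)


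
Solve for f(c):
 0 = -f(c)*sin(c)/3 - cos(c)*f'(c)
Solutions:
 f(c) = C1*cos(c)^(1/3)


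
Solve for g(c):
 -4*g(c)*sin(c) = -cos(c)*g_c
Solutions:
 g(c) = C1/cos(c)^4


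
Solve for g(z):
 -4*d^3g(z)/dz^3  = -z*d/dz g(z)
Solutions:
 g(z) = C1 + Integral(C2*airyai(2^(1/3)*z/2) + C3*airybi(2^(1/3)*z/2), z)


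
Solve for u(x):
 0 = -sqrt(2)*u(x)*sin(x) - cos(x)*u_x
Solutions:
 u(x) = C1*cos(x)^(sqrt(2))


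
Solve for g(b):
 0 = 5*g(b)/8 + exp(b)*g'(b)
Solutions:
 g(b) = C1*exp(5*exp(-b)/8)


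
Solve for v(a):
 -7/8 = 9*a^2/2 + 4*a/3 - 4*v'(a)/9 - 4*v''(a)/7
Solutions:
 v(a) = C1 + C2*exp(-7*a/9) + 27*a^3/8 - 645*a^2/56 + 49527*a/1568


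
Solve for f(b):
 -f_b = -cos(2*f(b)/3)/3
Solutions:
 -b/3 - 3*log(sin(2*f(b)/3) - 1)/4 + 3*log(sin(2*f(b)/3) + 1)/4 = C1


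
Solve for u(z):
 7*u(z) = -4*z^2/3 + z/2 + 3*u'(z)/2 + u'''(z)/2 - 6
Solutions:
 u(z) = C3*exp(2*z) - 4*z^2/21 - z/98 + (C1*sin(sqrt(6)*z) + C2*cos(sqrt(6)*z))*exp(-z) - 1179/1372


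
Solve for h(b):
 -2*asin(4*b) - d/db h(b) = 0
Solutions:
 h(b) = C1 - 2*b*asin(4*b) - sqrt(1 - 16*b^2)/2


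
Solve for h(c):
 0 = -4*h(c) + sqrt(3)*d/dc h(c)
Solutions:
 h(c) = C1*exp(4*sqrt(3)*c/3)


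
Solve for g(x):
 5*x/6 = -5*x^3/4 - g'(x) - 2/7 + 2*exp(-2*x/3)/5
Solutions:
 g(x) = C1 - 5*x^4/16 - 5*x^2/12 - 2*x/7 - 3*exp(-2*x/3)/5


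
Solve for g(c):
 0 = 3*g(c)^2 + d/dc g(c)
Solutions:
 g(c) = 1/(C1 + 3*c)


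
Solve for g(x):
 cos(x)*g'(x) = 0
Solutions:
 g(x) = C1


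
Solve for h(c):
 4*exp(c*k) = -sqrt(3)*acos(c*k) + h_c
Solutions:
 h(c) = C1 + 4*Piecewise((exp(c*k)/k, Ne(k, 0)), (c, True)) + sqrt(3)*Piecewise((c*acos(c*k) - sqrt(-c^2*k^2 + 1)/k, Ne(k, 0)), (pi*c/2, True))


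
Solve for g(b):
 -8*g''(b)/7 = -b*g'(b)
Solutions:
 g(b) = C1 + C2*erfi(sqrt(7)*b/4)


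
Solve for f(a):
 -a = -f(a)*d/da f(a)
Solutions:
 f(a) = -sqrt(C1 + a^2)
 f(a) = sqrt(C1 + a^2)


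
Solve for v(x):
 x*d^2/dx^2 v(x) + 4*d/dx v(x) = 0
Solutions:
 v(x) = C1 + C2/x^3


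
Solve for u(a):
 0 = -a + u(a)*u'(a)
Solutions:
 u(a) = -sqrt(C1 + a^2)
 u(a) = sqrt(C1 + a^2)


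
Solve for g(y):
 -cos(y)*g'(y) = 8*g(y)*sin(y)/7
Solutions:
 g(y) = C1*cos(y)^(8/7)


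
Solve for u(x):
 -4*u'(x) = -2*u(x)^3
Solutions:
 u(x) = -sqrt(-1/(C1 + x))
 u(x) = sqrt(-1/(C1 + x))


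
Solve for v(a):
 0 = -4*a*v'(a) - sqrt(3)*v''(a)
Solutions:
 v(a) = C1 + C2*erf(sqrt(2)*3^(3/4)*a/3)


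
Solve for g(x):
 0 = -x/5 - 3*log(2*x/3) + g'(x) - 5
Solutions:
 g(x) = C1 + x^2/10 + 3*x*log(x) + x*log(8/27) + 2*x


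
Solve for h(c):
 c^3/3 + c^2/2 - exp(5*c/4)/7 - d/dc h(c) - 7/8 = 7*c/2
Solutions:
 h(c) = C1 + c^4/12 + c^3/6 - 7*c^2/4 - 7*c/8 - 4*exp(5*c/4)/35


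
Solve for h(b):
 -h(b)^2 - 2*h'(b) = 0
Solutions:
 h(b) = 2/(C1 + b)


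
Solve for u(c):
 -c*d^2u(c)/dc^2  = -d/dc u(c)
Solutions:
 u(c) = C1 + C2*c^2


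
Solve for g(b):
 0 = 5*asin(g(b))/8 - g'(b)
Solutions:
 Integral(1/asin(_y), (_y, g(b))) = C1 + 5*b/8


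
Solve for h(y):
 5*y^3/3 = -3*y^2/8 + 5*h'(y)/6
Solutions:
 h(y) = C1 + y^4/2 + 3*y^3/20


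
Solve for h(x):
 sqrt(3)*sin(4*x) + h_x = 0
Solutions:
 h(x) = C1 + sqrt(3)*cos(4*x)/4


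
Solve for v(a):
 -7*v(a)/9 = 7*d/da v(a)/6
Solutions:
 v(a) = C1*exp(-2*a/3)


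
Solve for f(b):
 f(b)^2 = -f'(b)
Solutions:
 f(b) = 1/(C1 + b)


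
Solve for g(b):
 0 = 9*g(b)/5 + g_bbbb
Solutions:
 g(b) = (C1*sin(5^(3/4)*sqrt(6)*b/10) + C2*cos(5^(3/4)*sqrt(6)*b/10))*exp(-5^(3/4)*sqrt(6)*b/10) + (C3*sin(5^(3/4)*sqrt(6)*b/10) + C4*cos(5^(3/4)*sqrt(6)*b/10))*exp(5^(3/4)*sqrt(6)*b/10)


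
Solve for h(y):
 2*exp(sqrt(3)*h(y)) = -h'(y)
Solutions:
 h(y) = sqrt(3)*(2*log(1/(C1 + 2*y)) - log(3))/6


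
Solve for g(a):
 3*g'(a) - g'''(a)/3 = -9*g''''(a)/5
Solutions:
 g(a) = C1 + C2*exp(a*(10*2^(1/3)*5^(2/3)/(243*sqrt(531141) + 177097)^(1/3) + 20 + 2^(2/3)*5^(1/3)*(243*sqrt(531141) + 177097)^(1/3))/324)*sin(10^(1/3)*sqrt(3)*a*(-2^(1/3)*(243*sqrt(531141) + 177097)^(1/3) + 10*5^(1/3)/(243*sqrt(531141) + 177097)^(1/3))/324) + C3*exp(a*(10*2^(1/3)*5^(2/3)/(243*sqrt(531141) + 177097)^(1/3) + 20 + 2^(2/3)*5^(1/3)*(243*sqrt(531141) + 177097)^(1/3))/324)*cos(10^(1/3)*sqrt(3)*a*(-2^(1/3)*(243*sqrt(531141) + 177097)^(1/3) + 10*5^(1/3)/(243*sqrt(531141) + 177097)^(1/3))/324) + C4*exp(a*(-2^(2/3)*5^(1/3)*(243*sqrt(531141) + 177097)^(1/3) - 10*2^(1/3)*5^(2/3)/(243*sqrt(531141) + 177097)^(1/3) + 10)/162)


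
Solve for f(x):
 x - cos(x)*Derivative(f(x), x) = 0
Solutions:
 f(x) = C1 + Integral(x/cos(x), x)


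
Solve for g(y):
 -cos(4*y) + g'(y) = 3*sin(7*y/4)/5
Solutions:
 g(y) = C1 + sin(4*y)/4 - 12*cos(7*y/4)/35


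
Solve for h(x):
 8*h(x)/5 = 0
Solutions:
 h(x) = 0


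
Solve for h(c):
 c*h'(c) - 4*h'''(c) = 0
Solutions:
 h(c) = C1 + Integral(C2*airyai(2^(1/3)*c/2) + C3*airybi(2^(1/3)*c/2), c)


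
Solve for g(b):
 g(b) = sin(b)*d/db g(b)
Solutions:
 g(b) = C1*sqrt(cos(b) - 1)/sqrt(cos(b) + 1)


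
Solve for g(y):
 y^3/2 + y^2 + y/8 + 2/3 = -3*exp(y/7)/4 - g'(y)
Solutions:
 g(y) = C1 - y^4/8 - y^3/3 - y^2/16 - 2*y/3 - 21*exp(y/7)/4


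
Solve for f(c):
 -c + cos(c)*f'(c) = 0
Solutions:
 f(c) = C1 + Integral(c/cos(c), c)


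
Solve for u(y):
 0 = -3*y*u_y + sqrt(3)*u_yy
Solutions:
 u(y) = C1 + C2*erfi(sqrt(2)*3^(1/4)*y/2)


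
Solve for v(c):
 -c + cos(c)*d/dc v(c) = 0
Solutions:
 v(c) = C1 + Integral(c/cos(c), c)


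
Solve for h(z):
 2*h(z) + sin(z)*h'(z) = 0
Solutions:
 h(z) = C1*(cos(z) + 1)/(cos(z) - 1)


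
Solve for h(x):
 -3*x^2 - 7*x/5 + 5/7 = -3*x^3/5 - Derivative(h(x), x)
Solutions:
 h(x) = C1 - 3*x^4/20 + x^3 + 7*x^2/10 - 5*x/7


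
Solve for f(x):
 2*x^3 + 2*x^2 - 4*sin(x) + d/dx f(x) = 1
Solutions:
 f(x) = C1 - x^4/2 - 2*x^3/3 + x - 4*cos(x)


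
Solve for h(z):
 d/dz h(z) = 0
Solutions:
 h(z) = C1


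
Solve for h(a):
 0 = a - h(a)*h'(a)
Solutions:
 h(a) = -sqrt(C1 + a^2)
 h(a) = sqrt(C1 + a^2)


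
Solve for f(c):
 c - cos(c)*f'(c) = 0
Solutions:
 f(c) = C1 + Integral(c/cos(c), c)


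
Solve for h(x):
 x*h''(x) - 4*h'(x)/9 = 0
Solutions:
 h(x) = C1 + C2*x^(13/9)


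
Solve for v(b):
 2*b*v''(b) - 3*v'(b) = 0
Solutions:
 v(b) = C1 + C2*b^(5/2)


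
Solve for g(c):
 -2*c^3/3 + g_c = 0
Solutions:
 g(c) = C1 + c^4/6


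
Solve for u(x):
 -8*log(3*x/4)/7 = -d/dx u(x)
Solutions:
 u(x) = C1 + 8*x*log(x)/7 - 16*x*log(2)/7 - 8*x/7 + 8*x*log(3)/7


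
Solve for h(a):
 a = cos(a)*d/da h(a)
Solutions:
 h(a) = C1 + Integral(a/cos(a), a)


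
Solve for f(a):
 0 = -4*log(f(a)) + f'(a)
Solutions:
 li(f(a)) = C1 + 4*a


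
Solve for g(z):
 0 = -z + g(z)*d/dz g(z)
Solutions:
 g(z) = -sqrt(C1 + z^2)
 g(z) = sqrt(C1 + z^2)


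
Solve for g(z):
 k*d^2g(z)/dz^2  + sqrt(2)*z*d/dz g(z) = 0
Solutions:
 g(z) = C1 + C2*sqrt(k)*erf(2^(3/4)*z*sqrt(1/k)/2)


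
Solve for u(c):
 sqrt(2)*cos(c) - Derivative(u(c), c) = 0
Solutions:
 u(c) = C1 + sqrt(2)*sin(c)


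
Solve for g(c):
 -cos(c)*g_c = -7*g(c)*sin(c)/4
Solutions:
 g(c) = C1/cos(c)^(7/4)


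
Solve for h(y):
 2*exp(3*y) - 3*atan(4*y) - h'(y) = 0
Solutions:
 h(y) = C1 - 3*y*atan(4*y) + 2*exp(3*y)/3 + 3*log(16*y^2 + 1)/8


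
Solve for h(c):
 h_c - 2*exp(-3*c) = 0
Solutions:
 h(c) = C1 - 2*exp(-3*c)/3


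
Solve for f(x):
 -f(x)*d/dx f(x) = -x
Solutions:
 f(x) = -sqrt(C1 + x^2)
 f(x) = sqrt(C1 + x^2)


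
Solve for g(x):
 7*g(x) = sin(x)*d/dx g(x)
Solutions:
 g(x) = C1*sqrt(cos(x) - 1)*(cos(x)^3 - 3*cos(x)^2 + 3*cos(x) - 1)/(sqrt(cos(x) + 1)*(cos(x)^3 + 3*cos(x)^2 + 3*cos(x) + 1))


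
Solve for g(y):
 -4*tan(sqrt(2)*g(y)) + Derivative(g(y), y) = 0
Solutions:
 g(y) = sqrt(2)*(pi - asin(C1*exp(4*sqrt(2)*y)))/2
 g(y) = sqrt(2)*asin(C1*exp(4*sqrt(2)*y))/2


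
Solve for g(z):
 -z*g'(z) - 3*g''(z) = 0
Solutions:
 g(z) = C1 + C2*erf(sqrt(6)*z/6)


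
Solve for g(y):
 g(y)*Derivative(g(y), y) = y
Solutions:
 g(y) = -sqrt(C1 + y^2)
 g(y) = sqrt(C1 + y^2)


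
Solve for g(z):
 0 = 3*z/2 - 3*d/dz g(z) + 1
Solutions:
 g(z) = C1 + z^2/4 + z/3


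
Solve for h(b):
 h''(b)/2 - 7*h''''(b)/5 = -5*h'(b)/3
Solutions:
 h(b) = C1 + C2*exp(-210^(1/3)*b*(210^(1/3)/(sqrt(43890) + 210)^(1/3) + (sqrt(43890) + 210)^(1/3))/84)*sin(3^(1/6)*70^(1/3)*b*(-3^(2/3)*(sqrt(43890) + 210)^(1/3) + 3*70^(1/3)/(sqrt(43890) + 210)^(1/3))/84) + C3*exp(-210^(1/3)*b*(210^(1/3)/(sqrt(43890) + 210)^(1/3) + (sqrt(43890) + 210)^(1/3))/84)*cos(3^(1/6)*70^(1/3)*b*(-3^(2/3)*(sqrt(43890) + 210)^(1/3) + 3*70^(1/3)/(sqrt(43890) + 210)^(1/3))/84) + C4*exp(210^(1/3)*b*(210^(1/3)/(sqrt(43890) + 210)^(1/3) + (sqrt(43890) + 210)^(1/3))/42)


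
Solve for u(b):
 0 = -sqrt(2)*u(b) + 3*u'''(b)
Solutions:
 u(b) = C3*exp(2^(1/6)*3^(2/3)*b/3) + (C1*sin(6^(1/6)*b/2) + C2*cos(6^(1/6)*b/2))*exp(-2^(1/6)*3^(2/3)*b/6)


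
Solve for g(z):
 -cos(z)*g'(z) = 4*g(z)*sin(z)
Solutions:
 g(z) = C1*cos(z)^4


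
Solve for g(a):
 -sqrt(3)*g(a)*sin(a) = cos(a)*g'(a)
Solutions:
 g(a) = C1*cos(a)^(sqrt(3))


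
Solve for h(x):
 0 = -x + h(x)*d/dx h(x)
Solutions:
 h(x) = -sqrt(C1 + x^2)
 h(x) = sqrt(C1 + x^2)


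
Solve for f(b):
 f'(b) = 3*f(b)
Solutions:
 f(b) = C1*exp(3*b)


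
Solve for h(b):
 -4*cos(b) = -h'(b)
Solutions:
 h(b) = C1 + 4*sin(b)


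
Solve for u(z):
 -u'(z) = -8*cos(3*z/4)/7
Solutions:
 u(z) = C1 + 32*sin(3*z/4)/21


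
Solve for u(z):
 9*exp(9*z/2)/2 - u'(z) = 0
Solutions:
 u(z) = C1 + exp(9*z/2)


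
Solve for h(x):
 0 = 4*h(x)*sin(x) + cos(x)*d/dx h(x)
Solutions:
 h(x) = C1*cos(x)^4


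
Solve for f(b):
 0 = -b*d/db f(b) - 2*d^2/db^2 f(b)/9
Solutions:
 f(b) = C1 + C2*erf(3*b/2)


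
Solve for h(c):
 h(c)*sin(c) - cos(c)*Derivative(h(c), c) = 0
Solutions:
 h(c) = C1/cos(c)


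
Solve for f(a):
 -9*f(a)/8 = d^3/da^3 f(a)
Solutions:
 f(a) = C3*exp(-3^(2/3)*a/2) + (C1*sin(3*3^(1/6)*a/4) + C2*cos(3*3^(1/6)*a/4))*exp(3^(2/3)*a/4)


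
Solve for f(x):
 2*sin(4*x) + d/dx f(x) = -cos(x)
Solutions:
 f(x) = C1 - sin(x) + cos(4*x)/2


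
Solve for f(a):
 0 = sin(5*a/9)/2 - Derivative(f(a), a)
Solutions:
 f(a) = C1 - 9*cos(5*a/9)/10


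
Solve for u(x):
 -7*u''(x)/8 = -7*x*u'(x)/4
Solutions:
 u(x) = C1 + C2*erfi(x)


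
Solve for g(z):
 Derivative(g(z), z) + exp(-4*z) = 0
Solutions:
 g(z) = C1 + exp(-4*z)/4


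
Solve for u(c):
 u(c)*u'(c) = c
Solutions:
 u(c) = -sqrt(C1 + c^2)
 u(c) = sqrt(C1 + c^2)


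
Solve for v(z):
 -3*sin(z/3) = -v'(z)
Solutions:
 v(z) = C1 - 9*cos(z/3)


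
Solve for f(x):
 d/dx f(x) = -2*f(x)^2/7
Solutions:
 f(x) = 7/(C1 + 2*x)


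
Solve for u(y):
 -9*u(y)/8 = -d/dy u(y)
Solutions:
 u(y) = C1*exp(9*y/8)


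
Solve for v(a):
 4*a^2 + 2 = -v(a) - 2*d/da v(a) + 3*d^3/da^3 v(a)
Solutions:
 v(a) = C3*exp(a) - 4*a^2 + 16*a + (C1*sin(sqrt(3)*a/6) + C2*cos(sqrt(3)*a/6))*exp(-a/2) - 34


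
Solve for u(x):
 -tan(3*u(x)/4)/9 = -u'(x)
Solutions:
 u(x) = -4*asin(C1*exp(x/12))/3 + 4*pi/3
 u(x) = 4*asin(C1*exp(x/12))/3
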